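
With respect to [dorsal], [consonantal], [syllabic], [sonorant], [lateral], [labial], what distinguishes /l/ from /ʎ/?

[dorsal]

The two segments share [+consonantal], [-syllabic], [+sonorant], [+lateral], [-labial]. The only feature from the list on which they differ: /l/ is [-dorsal] while /ʎ/ is [+dorsal].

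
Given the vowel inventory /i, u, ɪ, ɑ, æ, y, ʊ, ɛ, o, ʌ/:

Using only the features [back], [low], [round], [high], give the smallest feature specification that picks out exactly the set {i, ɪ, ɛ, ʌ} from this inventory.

Every target segment is [-low], [-round]; each remaining inventory member fails at least one of these. Each conjunct is needed — [-round] alone would also admit /ɑ, æ/; [-low] alone would also admit /u, y, ʊ, o/ — and no other single listed feature has exactly this extension, so two is the minimum.

[-low, -round]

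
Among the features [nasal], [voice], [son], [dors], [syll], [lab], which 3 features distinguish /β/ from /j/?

/β/ is the voiced bilabial fricative and /j/ is the palatal glide. Both are [−nasal], [+voice], [−syllabic]. /β/ is [−sonorant] while /j/ is [+sonorant]; /β/ is [+labial] while /j/ is [−labial]; /β/ is [−dorsal] while /j/ is [+dorsal], so the distinguishing features are [sonorant], [labial], [dorsal].

[sonorant], [labial], [dorsal]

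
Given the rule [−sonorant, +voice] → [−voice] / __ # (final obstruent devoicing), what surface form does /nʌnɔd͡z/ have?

[nʌnɔt͡s]

/d͡z/ satisfies [−sonorant, +voice] and sits in __ #. The [−voice] counterpart of the voiced alveolar affricate is /t͡s/. Other segments in /nʌnɔd͡z/ either fail the structural description or are not in the environment, so the surface form is [nʌnɔt͡s].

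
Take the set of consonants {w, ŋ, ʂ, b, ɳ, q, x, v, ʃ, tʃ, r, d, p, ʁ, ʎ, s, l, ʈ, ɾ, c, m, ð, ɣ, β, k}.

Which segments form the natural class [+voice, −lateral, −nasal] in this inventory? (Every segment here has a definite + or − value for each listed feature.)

w, b, v, r, d, ʁ, ɾ, ð, ɣ, β

Eliminate segments failing any feature: /ŋ, ɳ, m/ are [+nasal]; /ʂ, q, x, ʃ, tʃ, p, s, ʈ, c, k/ are [−voice]; /ʎ, l/ are [+lateral]. The remaining /w, b, v, r, d, ʁ, ɾ, ð, ɣ, β/ satisfy [+voice], [−lateral], [−nasal].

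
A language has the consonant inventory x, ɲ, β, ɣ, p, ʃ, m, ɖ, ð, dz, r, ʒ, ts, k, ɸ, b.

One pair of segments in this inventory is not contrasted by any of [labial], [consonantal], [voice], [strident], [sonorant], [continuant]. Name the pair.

ð, ɣ

/ð/ (voiced dental fricative) and /ɣ/ (voiced velar fricative) are both [-labial], [+consonantal], [+voice], [-strident], [-sonorant], [+continuant], so none of the listed features separates them. (They do differ in [coronal] and [dorsal], which are not among the given features.) Every other pair in the inventory differs on at least one listed feature.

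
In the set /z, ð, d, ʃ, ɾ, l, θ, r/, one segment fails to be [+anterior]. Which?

ʃ

Every segment except /ʃ/ is [+anterior]. /ʃ/ (voiceless postalveolar fricative) is [−anterior], so it is the exception.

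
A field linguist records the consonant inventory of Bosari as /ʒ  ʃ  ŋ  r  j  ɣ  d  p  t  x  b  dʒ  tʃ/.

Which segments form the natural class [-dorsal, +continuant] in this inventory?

Eliminate segments failing any feature: /ŋ, j, ɣ, x/ are [+dorsal]; /d, p, t, b, dʒ, tʃ/ are [-continuant]. The remaining /ʒ, ʃ, r/ satisfy [-dorsal], [+continuant].

ʒ, ʃ, r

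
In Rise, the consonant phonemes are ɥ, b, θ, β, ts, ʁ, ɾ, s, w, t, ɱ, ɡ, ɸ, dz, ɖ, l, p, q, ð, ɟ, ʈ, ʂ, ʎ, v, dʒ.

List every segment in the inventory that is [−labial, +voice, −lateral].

Checking each segment against [−labial], [+voice], [−lateral]: /ʁ/ (voiced uvular fricative), /ɾ/ (alveolar tap), /ɡ/ (voiced velar stop), /dz/ (voiced alveolar affricate), /ɖ/ (voiced retroflex stop), /ð/ (voiced dental fricative), among others, satisfy every feature; every other segment in the inventory fails at least one.

ʁ, ɾ, ɡ, dz, ɖ, ð, ɟ, dʒ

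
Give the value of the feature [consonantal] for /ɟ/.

/ɟ/ is the voiced palatal stop. The feature [consonantal] marks segments produced with a major constriction in the vocal tract; /ɟ/ has this property, so it is [+consonantal].

[+consonantal]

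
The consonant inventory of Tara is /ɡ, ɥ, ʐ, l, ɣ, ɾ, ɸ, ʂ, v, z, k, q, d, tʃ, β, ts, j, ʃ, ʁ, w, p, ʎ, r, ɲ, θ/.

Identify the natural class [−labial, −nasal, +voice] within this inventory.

ɡ, ʐ, l, ɣ, ɾ, z, d, j, ʁ, ʎ, r

Among the inventory, the [−labial] segments are /ɡ, ʐ, l, ɣ, ɾ, ʂ, z, k, q, d, tʃ, ts, j, ʃ, ʁ, ʎ, r, ɲ, θ/.
Among these, [−nasal] gives /ɡ, ʐ, l, ɣ, ɾ, ʂ, z, k, q, d, tʃ, ts, j, ʃ, ʁ, ʎ, r, θ/.
Intersecting with [+voice] leaves /ɡ, ʐ, l, ɣ, ɾ, z, d, j, ʁ, ʎ, r/.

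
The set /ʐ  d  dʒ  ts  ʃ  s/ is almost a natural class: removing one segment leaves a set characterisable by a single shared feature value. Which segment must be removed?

d

/ʐ, ts, s, dʒ, ʃ/ are all [+strident], but /d/ (voiced alveolar stop) is [-strident]. No other single segment can be removed to leave a set sharing one feature value that the removed segment lacks, so /d/ is the odd one out.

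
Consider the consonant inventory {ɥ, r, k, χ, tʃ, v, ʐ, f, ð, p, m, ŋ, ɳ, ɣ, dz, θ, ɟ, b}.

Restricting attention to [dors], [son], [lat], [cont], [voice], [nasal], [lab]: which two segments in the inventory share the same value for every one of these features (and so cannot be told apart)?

ʐ, ð

Both /ʐ/ and /ð/ are [-dorsal], [-sonorant], [-lateral], [+continuant], [+voice], [-nasal], [-labial]. Since the list omits [strident], [anterior] and [distributed] — which do distinguish the voiced retroflex fricative from the voiced dental fricative — this pair collapses; all other pairs remain distinct.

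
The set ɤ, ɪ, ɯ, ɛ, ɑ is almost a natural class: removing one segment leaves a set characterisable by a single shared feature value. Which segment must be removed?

ɑ

[low] groups all but one: /ɤ, ɪ, ɛ, ɯ/ share [-low] while /ɑ/ (low back unrounded vowel) alone is [+low]. Removing any other segment would not leave a single-feature class that excludes it.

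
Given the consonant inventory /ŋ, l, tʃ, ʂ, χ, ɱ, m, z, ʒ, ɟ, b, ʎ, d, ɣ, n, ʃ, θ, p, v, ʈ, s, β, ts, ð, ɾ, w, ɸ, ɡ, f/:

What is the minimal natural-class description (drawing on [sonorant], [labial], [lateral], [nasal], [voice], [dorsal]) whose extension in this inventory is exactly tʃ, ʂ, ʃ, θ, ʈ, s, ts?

[−voice, −labial, −dorsal]

The class [−voice], [−labial], [−dorsal] has exactly /tʃ, ʂ, ʃ, θ, ʈ, s, ts/ as its extension in this inventory. No smaller conjunction from the listed features achieves this: [−labial, −dorsal] alone would also admit /l, z, ʒ, d, …/; [−voice, −dorsal] alone would also admit /p, ɸ, f/; [−voice, −labial] alone would also admit /χ/; and checking the remaining two-feature bundles turns up none with this extension.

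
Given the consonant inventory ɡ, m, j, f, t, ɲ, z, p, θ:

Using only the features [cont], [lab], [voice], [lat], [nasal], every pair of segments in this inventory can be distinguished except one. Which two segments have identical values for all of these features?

/j/ (palatal glide) and /z/ (voiced alveolar fricative) are both [+continuant], [−labial], [+voice], [−lateral], [−nasal], so none of the listed features separates them. (They do differ in [sonorant], [strident] and [dorsal], which are not among the given features.) Every other pair in the inventory differs on at least one listed feature.

j, z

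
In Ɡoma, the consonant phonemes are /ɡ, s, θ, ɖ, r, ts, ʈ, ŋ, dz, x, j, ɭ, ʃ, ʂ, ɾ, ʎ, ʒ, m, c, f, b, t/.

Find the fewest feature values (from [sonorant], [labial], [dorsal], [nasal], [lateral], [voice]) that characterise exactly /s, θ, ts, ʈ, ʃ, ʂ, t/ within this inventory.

[-voice, -labial, -dorsal]

Every target segment is [-voice], [-labial], [-dorsal]; each remaining inventory member fails at least one of these. Each conjunct is needed — [-labial, -dorsal] alone would also admit /ɖ, r, dz, ɭ, …/; [-voice, -dorsal] alone would also admit /f/; [-voice, -labial] alone would also admit /x, c/ — and no other combination of two listed features has exactly this extension, so three is the minimum.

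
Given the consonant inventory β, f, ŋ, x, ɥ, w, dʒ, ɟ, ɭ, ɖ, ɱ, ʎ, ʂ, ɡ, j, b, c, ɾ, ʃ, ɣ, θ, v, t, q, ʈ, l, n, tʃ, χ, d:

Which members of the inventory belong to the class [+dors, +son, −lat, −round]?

Checking each segment against [+dorsal], [+sonorant], [−lateral], [−round]: /ŋ/ (velar nasal), /j/ (palatal glide) satisfy every feature; every other segment in the inventory fails at least one.

ŋ, j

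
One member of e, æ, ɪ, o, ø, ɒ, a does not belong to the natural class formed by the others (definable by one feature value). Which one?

/ø, e, a, ɒ, æ, o/ are all [−high], but /ɪ/ (high front unrounded lax vowel) is [+high]. No other single segment can be removed to leave a set sharing one feature value that the removed segment lacks, so /ɪ/ is the odd one out.

ɪ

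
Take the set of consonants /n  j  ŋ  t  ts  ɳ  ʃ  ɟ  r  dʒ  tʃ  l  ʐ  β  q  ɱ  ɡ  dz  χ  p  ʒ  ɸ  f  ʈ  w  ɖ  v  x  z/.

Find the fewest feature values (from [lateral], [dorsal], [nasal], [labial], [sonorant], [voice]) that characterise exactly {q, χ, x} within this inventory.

Every target segment is [−voice], [+dorsal]; each remaining inventory member fails at least one of these. Each conjunct is needed — [+dorsal] alone would also admit /j, ŋ, ɟ, ɡ, …/; [−voice] alone would also admit /t, ts, ʃ, tʃ, …/ — and no other single listed feature has exactly this extension, so two is the minimum.

[−voice, +dorsal]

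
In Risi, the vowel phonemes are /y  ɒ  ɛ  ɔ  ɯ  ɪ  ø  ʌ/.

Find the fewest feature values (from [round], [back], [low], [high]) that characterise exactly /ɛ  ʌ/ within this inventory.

[-high, -round]

The class [-high], [-round] has exactly /ɛ, ʌ/ as its extension in this inventory. No smaller conjunction from the listed features achieves this: [-round] alone would also admit /ɯ, ɪ/; [-high] alone would also admit /ɒ, ɔ, ø/; and checking the remaining single features turns up none with this extension.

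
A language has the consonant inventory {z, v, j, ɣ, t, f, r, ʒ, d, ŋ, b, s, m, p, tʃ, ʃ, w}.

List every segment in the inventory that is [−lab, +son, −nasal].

Checking each segment against [−labial], [+sonorant], [−nasal]: /j/ (palatal glide), /r/ (alveolar trill) satisfy every feature; every other segment in the inventory fails at least one.

j, r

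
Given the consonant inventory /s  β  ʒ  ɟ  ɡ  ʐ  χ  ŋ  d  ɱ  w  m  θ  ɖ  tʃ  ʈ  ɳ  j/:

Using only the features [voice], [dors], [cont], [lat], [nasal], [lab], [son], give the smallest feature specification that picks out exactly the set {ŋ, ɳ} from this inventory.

[+nasal, -lab]

/ŋ, ɳ/ are all [+nasal], [-labial], and no other segment in the inventory matches both values. Dropping any one of them over-generates: [-labial] alone would also admit /s, ʒ, ɟ, ɡ, …/; [+nasal] alone would also admit /ɱ, m/. No other single listed feature picks out exactly this set either, so fewer than two features will not do.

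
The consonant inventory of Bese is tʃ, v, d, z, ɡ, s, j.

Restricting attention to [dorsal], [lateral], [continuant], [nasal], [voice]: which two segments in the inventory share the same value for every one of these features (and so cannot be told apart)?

/v/ (voiced labiodental fricative) and /z/ (voiced alveolar fricative) are both [-dorsal], [-lateral], [+continuant], [-nasal], [+voice], so none of the listed features separates them. (They do differ in [labial] and [coronal], which are not among the given features.) Every other pair in the inventory differs on at least one listed feature.

v, z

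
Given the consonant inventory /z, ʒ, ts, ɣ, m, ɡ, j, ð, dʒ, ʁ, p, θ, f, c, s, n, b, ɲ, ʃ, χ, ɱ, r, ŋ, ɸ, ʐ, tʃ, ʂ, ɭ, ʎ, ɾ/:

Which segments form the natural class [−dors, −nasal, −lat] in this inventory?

z, ʒ, ts, ð, dʒ, p, θ, f, s, b, ʃ, r, ɸ, ʐ, tʃ, ʂ, ɾ

First, the [−dorsal] segments are /z, ʒ, ts, m, ð, dʒ, p, θ, f, s, n, b, ʃ, ɱ, r, ɸ, ʐ, tʃ, ʂ, ɭ, ɾ/.
Of those, [−nasal] gives /z, ʒ, ts, ð, dʒ, p, θ, f, s, b, ʃ, r, ɸ, ʐ, tʃ, ʂ, ɭ, ɾ/.
Among these, [−lateral] leaves /z, ʒ, ts, ð, dʒ, p, θ, f, s, b, ʃ, r, ɸ, ʐ, tʃ, ʂ, ɾ/.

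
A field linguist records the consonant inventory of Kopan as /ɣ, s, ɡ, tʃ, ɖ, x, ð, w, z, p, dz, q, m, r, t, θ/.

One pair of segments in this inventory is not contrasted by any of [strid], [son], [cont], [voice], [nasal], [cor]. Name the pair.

q, p

/q/ (voiceless uvular stop) and /p/ (voiceless bilabial stop) are both [−strident], [−sonorant], [−continuant], [−voice], [−nasal], [−coronal], so none of the listed features separates them. (They do differ in [labial] and [dorsal], which are not among the given features.) Every other pair in the inventory differs on at least one listed feature.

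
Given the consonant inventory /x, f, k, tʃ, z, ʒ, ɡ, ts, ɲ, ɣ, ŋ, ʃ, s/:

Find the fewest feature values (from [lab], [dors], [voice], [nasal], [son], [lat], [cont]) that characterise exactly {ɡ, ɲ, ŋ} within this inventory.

[+voice, -cont]

The class [+voice], [-continuant] has exactly /ɡ, ɲ, ŋ/ as its extension in this inventory. No smaller conjunction from the listed features achieves this: [-continuant] alone would also admit /k, tʃ, ts/; [+voice] alone would also admit /z, ʒ, ɣ/; and checking the remaining single features turns up none with this extension.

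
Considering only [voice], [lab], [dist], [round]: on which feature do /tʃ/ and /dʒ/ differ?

/tʃ/ (voiceless postalveolar affricate) and /dʒ/ (voiced postalveolar affricate) agree on [−labial], [+distributed], [−round]. They differ on [voice] (/tʃ/ [−], /dʒ/ [+]).

[voice]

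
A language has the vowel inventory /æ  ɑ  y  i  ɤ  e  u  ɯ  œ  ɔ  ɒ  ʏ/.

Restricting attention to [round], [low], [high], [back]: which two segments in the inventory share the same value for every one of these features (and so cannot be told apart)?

ʏ, y

/ʏ/ (high front rounded lax vowel) and /y/ (high front rounded tense vowel) are both [+round], [−low], [+high], [−back], so none of the listed features separates them. (They do differ in [tense], which is not among the given features.) Every other pair in the inventory differs on at least one listed feature.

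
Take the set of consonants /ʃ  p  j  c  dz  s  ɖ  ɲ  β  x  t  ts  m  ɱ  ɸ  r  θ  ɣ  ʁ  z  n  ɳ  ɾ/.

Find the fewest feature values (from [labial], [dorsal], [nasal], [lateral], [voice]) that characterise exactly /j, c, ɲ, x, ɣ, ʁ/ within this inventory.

[+dorsal]

/j, c, ɲ, x, ɣ, ʁ/ are exactly the [+dorsal] segments in the inventory, so a single feature suffices.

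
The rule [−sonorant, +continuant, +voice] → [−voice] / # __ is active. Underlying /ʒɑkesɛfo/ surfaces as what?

[ʃɑkesɛfo]

The only segment in the rule's environment that also matches [−sonorant, +continuant, +voice] is /ʒ/. Applying [−voice] turns the voiced postalveolar fricative into /ʃ/ (voiceless postalveolar fricative), giving [ʃɑkesɛfo].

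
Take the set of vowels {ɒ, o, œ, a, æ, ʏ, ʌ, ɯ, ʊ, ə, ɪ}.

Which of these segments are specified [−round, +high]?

ɯ, ɪ

Checking each segment against [−round], [+high]: /ɯ/ (high back unrounded vowel), /ɪ/ (high front unrounded lax vowel) satisfy every feature; every other segment in the inventory fails at least one.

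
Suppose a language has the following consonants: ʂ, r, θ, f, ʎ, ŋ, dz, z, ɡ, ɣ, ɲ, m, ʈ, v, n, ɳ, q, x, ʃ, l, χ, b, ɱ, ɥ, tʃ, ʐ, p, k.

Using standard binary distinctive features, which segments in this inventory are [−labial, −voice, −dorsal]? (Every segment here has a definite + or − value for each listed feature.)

ʂ, θ, ʈ, ʃ, tʃ

Eliminate segments failing any feature: /r, ʎ, ŋ, dz, z, ɡ, ɣ, ɲ, n, ɳ, l, ʐ/ are [+voice]; /f, m, v, b, ɱ, ɥ, p/ are [+labial]; /q, x, χ, k/ are [+dorsal]. The remaining /ʂ, θ, ʈ, ʃ, tʃ/ satisfy [−labial], [−voice], [−dorsal].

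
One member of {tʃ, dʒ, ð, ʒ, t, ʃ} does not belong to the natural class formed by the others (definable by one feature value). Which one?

t

[distributed] groups all but one: /ʃ, dʒ, ʒ, ð, tʃ/ share [+distributed] while /t/ (voiceless alveolar stop) alone is [−distributed]. Removing any other segment would not leave a single-feature class that excludes it.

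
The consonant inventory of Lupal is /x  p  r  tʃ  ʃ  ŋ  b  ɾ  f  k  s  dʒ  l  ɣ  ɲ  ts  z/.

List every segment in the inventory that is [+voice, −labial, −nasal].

r, ɾ, dʒ, l, ɣ, z

First, the [+voice] segments are /r, ŋ, b, ɾ, dʒ, l, ɣ, ɲ, z/.
Within that set, [−labial] gives /r, ŋ, ɾ, dʒ, l, ɣ, ɲ, z/.
Intersecting with [−nasal] leaves /r, ɾ, dʒ, l, ɣ, z/.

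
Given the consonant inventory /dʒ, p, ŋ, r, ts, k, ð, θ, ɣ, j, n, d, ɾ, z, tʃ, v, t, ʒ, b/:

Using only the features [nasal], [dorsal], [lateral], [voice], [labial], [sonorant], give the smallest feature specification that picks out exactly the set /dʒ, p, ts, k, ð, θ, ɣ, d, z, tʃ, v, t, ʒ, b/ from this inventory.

[−sonorant]

Every target segment is [−sonorant] and no other inventory member is, so one feature is enough.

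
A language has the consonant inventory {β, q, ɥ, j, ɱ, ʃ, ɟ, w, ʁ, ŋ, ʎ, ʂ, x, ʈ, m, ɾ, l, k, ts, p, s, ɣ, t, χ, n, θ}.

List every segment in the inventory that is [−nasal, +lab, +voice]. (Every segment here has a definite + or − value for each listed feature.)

Checking each segment against [−nasal], [+labial], [+voice]: /β/ (voiced bilabial fricative), /ɥ/ (labial-palatal glide), /w/ (labial-velar glide) satisfy every feature; every other segment in the inventory fails at least one.

β, ɥ, w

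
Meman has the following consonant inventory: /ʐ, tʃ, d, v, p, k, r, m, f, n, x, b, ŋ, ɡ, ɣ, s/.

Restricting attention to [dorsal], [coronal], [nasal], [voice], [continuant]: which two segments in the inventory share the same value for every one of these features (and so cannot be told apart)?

r, ʐ

/r/ (alveolar trill) and /ʐ/ (voiced retroflex fricative) are both [−dorsal], [+coronal], [−nasal], [+voice], [+continuant], so none of the listed features separates them. (They do differ in [sonorant], [strident] and [anterior], which are not among the given features.) Every other pair in the inventory differs on at least one listed feature.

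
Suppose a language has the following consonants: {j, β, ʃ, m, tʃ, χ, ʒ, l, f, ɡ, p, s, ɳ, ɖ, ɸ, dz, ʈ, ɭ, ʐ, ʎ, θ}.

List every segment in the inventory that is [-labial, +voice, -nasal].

j, ʒ, l, ɡ, ɖ, dz, ɭ, ʐ, ʎ

The [-labial] segments are /j, ʃ, tʃ, χ, ʒ, l, ɡ, s, ɳ, ɖ, dz, ʈ, ɭ, ʐ, ʎ, θ/.
Intersecting with [+voice] gives /j, ʒ, l, ɡ, ɳ, ɖ, dz, ɭ, ʐ, ʎ/.
Intersecting with [-nasal] leaves /j, ʒ, l, ɡ, ɖ, dz, ɭ, ʐ, ʎ/.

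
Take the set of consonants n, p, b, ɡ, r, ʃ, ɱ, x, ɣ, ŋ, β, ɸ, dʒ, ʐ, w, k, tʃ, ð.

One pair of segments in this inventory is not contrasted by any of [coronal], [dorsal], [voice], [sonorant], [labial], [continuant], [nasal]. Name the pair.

ʐ, ð

Both /ʐ/ and /ð/ are [+coronal], [−dorsal], [+voice], [−sonorant], [−labial], [+continuant], [−nasal]. Since the list omits [strident], [anterior] and [distributed] — which do distinguish the voiced retroflex fricative from the voiced dental fricative — this pair collapses; all other pairs remain distinct.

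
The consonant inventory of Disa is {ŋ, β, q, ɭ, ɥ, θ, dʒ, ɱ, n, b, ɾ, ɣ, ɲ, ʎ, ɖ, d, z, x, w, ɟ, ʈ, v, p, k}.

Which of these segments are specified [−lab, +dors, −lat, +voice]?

First, the [−labial] segments are /ŋ, q, ɭ, θ, dʒ, n, ɾ, ɣ, ɲ, ʎ, ɖ, d, z, x, ɟ, ʈ, k/.
Then [+dorsal] gives /ŋ, q, ɣ, ɲ, ʎ, x, ɟ, k/.
Among these, [−lateral] gives /ŋ, q, ɣ, ɲ, x, ɟ, k/.
Intersecting with [+voice] leaves /ŋ, ɣ, ɲ, ɟ/.

ŋ, ɣ, ɲ, ɟ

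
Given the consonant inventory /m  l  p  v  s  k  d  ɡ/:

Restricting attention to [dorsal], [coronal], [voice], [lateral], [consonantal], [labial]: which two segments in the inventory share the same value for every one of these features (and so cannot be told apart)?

Both /m/ and /v/ are [−dorsal], [−coronal], [+voice], [−lateral], [+consonantal], [+labial]. Since the list omits [sonorant], [nasal] and [continuant] — which do distinguish the bilabial nasal from the voiced labiodental fricative — this pair collapses; all other pairs remain distinct.

m, v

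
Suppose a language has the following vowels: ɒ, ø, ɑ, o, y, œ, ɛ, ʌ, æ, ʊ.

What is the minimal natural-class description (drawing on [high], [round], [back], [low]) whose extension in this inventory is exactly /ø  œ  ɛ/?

[-high, -low, -back]

Every target segment is [-high], [-low], [-back]; each remaining inventory member fails at least one of these. Each conjunct is needed — [-low, -back] alone would also admit /y/; [-high, -back] alone would also admit /æ/; [-high, -low] alone would also admit /o, ʌ/ — and no other combination of two listed features has exactly this extension, so three is the minimum.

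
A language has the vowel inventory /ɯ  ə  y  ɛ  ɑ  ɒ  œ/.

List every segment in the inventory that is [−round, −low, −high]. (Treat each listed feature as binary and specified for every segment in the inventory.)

ə, ɛ

The [−round] segments are /ɯ, ə, ɛ, ɑ/.
Within that set, [−low] gives /ɯ, ə, ɛ/.
Within that set, [−high] leaves /ə, ɛ/.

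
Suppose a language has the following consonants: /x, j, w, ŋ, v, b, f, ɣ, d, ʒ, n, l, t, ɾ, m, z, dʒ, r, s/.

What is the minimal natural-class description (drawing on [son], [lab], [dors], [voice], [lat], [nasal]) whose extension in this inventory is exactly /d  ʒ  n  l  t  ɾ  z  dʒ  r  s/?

[−lab, −dors]

Every target segment is [−labial], [−dorsal]; each remaining inventory member fails at least one of these. Each conjunct is needed — [−dorsal] alone would also admit /v, b, f, m/; [−labial] alone would also admit /x, j, ŋ, ɣ/ — and no other single listed feature has exactly this extension, so two is the minimum.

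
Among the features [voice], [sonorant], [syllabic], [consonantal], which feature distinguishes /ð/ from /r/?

The two segments share [+voice], [−syllabic], [+consonantal]. The only feature from the list on which they differ: /ð/ is [−sonorant] while /r/ is [+sonorant].

[sonorant]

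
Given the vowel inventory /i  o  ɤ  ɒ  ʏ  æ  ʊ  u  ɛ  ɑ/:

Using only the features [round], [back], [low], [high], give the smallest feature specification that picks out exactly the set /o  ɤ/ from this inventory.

The class [−high], [−low], [+back] has exactly /o, ɤ/ as its extension in this inventory. No smaller conjunction from the listed features achieves this: [−low, +back] alone would also admit /ʊ, u/; [−high, +back] alone would also admit /ɒ, ɑ/; [−high, −low] alone would also admit /ɛ/; and checking the remaining two-feature bundles turns up none with this extension.

[−high, −low, +back]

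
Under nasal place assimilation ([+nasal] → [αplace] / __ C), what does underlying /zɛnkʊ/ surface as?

[zɛŋkʊ]

In /zɛnkʊ/, the nasal /n/ precedes /k/, which is [+dorsal]. The nasal assimilates in place, becoming the [+dorsal] nasal /ŋ/. The surface form is [zɛŋkʊ].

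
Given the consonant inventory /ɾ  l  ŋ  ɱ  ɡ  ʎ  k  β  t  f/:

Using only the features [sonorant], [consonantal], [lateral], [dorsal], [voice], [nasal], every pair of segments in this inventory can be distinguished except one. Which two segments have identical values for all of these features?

t, f

Both /t/ and /f/ are [−sonorant], [+consonantal], [−lateral], [−dorsal], [−voice], [−nasal]. Since the list omits [continuant], [labial] and [coronal] — which do distinguish the voiceless alveolar stop from the voiceless labiodental fricative — this pair collapses; all other pairs remain distinct.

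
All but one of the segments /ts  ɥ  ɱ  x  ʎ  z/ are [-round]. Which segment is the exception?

ɥ

Every segment except /ɥ/ is [-round]. /ɥ/ (labial-palatal glide) is [+round], so it is the exception.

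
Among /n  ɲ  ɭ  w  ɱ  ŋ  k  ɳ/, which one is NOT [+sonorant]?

Every segment except /k/ is [+sonorant]. /k/ (voiceless velar stop) is [-sonorant], so it is the exception.

k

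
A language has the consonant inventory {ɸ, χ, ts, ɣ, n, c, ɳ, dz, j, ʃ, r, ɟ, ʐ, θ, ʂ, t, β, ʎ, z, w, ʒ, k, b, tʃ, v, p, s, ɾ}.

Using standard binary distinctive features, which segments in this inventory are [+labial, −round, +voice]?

The [+labial] segments are /ɸ, β, w, b, v, p/.
Within that set, [−round] gives /ɸ, β, b, v, p/.
Then [+voice] leaves /β, b, v/.

β, b, v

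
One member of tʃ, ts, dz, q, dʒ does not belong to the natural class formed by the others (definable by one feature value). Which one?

/ts, dz, tʃ, dʒ/ are all [+delayed release], but /q/ (voiceless uvular stop) is [-delayed release]. No other single segment can be removed to leave a set sharing one feature value that the removed segment lacks, so /q/ is the odd one out.

q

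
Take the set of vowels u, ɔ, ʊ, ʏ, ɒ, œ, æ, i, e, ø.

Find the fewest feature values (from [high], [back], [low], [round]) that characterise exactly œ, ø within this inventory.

/œ, ø/ are all [-high], [-back], [+round], and no other segment in the inventory matches all three values. Dropping any one of them over-generates: [-back, +round] alone would also admit /ʏ/; [-high, +round] alone would also admit /ɔ, ɒ/; [-high, -back] alone would also admit /æ, e/. No other combination of two listed features picks out exactly this set either, so fewer than three features will not do.

[-high, -back, +round]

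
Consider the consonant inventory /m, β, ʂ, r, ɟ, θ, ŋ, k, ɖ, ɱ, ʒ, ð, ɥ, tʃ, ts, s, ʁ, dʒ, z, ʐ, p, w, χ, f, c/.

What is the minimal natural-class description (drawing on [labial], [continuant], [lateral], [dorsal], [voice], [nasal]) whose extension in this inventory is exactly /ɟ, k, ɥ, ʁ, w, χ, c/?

/ɟ, k, ɥ, ʁ, w, χ, c/ are all [-nasal], [+dorsal], and no other segment in the inventory matches both values. Dropping any one of them over-generates: [+dorsal] alone would also admit /ŋ/; [-nasal] alone would also admit /β, ʂ, r, θ, …/. No other single listed feature picks out exactly this set either, so fewer than two features will not do.

[-nasal, +dorsal]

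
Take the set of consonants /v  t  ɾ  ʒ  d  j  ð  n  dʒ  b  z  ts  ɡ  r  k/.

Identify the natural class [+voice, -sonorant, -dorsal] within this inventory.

v, ʒ, d, ð, dʒ, b, z

Among the inventory, the [+voice] segments are /v, ɾ, ʒ, d, j, ð, n, dʒ, b, z, ɡ, r/.
Among these, [-sonorant] gives /v, ʒ, d, ð, dʒ, b, z, ɡ/.
Of those, [-dorsal] leaves /v, ʒ, d, ð, dʒ, b, z/.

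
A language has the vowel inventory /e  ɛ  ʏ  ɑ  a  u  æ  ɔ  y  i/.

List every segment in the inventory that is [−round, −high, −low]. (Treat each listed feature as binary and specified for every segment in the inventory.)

Checking each segment against [−round], [−high], [−low]: /e/ (mid front unrounded tense vowel), /ɛ/ (mid front unrounded lax vowel) satisfy every feature; every other segment in the inventory fails at least one.

e, ɛ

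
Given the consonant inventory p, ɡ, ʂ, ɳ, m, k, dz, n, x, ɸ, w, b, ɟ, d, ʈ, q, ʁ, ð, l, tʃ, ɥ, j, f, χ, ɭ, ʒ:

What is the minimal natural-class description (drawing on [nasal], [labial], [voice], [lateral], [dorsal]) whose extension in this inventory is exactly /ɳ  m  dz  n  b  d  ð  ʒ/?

Every target segment is [+voice], [−lateral], [−dorsal]; each remaining inventory member fails at least one of these. Each conjunct is needed — [−lateral, −dorsal] alone would also admit /p, ʂ, ɸ, ʈ, …/; [+voice, −dorsal] alone would also admit /l, ɭ/; [+voice, −lateral] alone would also admit /ɡ, w, ɟ, ʁ, …/ — and no other combination of two listed features has exactly this extension, so three is the minimum.

[+voice, −lateral, −dorsal]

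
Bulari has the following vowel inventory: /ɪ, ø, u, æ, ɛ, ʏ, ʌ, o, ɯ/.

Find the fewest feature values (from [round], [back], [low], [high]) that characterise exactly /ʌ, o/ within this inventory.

[-high, +back]

Every target segment is [-high], [+back]; each remaining inventory member fails at least one of these. Each conjunct is needed — [+back] alone would also admit /u, ɯ/; [-high] alone would also admit /ø, æ, ɛ/ — and no other single listed feature has exactly this extension, so two is the minimum.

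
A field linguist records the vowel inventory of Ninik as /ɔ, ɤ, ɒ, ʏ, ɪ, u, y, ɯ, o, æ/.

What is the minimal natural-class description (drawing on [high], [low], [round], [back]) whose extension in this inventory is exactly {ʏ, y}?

[−back, +round]

/ʏ, y/ are all [−back], [+round], and no other segment in the inventory matches both values. Dropping any one of them over-generates: [+round] alone would also admit /ɔ, ɒ, u, o/; [−back] alone would also admit /ɪ, æ/. No other single listed feature picks out exactly this set either, so fewer than two features will not do.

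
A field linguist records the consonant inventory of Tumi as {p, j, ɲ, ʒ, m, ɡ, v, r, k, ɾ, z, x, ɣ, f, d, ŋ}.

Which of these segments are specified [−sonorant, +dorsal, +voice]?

First, the [−sonorant] segments are /p, ʒ, ɡ, v, k, z, x, ɣ, f, d/.
Then [+dorsal] gives /ɡ, k, x, ɣ/.
Then [+voice] leaves /ɡ, ɣ/.

ɡ, ɣ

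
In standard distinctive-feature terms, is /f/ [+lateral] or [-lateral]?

/f/ is the voiceless labiodental fricative, hence [-lateral].

[-lateral]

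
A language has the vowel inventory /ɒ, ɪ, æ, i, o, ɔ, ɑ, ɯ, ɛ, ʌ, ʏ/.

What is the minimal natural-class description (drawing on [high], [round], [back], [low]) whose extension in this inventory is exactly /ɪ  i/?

Every target segment is [+high], [-back], [-round]; each remaining inventory member fails at least one of these. Each conjunct is needed — [-back, -round] alone would also admit /æ, ɛ/; [+high, -round] alone would also admit /ɯ/; [+high, -back] alone would also admit /ʏ/ — and no other combination of two listed features has exactly this extension, so three is the minimum.

[+high, -back, -round]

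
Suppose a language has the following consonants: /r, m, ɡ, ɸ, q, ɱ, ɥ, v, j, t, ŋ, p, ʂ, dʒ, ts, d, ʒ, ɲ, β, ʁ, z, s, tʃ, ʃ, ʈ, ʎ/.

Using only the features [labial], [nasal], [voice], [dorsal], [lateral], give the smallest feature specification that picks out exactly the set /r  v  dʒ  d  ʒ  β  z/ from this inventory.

[+voice, -nasal, -dorsal]

Every target segment is [+voice], [-nasal], [-dorsal]; each remaining inventory member fails at least one of these. Each conjunct is needed — [-nasal, -dorsal] alone would also admit /ɸ, t, p, ʂ, …/; [+voice, -dorsal] alone would also admit /m, ɱ/; [+voice, -nasal] alone would also admit /ɡ, ɥ, j, ʁ, …/ — and no other combination of two listed features has exactly this extension, so three is the minimum.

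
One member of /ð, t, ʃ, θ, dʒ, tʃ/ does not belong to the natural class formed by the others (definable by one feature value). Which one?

The remaining segments after removing /t/ share [+distributed]; /t/ (voiceless alveolar stop) is [-distributed]. For every other candidate removal, the leftover set fails to share any single feature value that the removed segment lacks.

t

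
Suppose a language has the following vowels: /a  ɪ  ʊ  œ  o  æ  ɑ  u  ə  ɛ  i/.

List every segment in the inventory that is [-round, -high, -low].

The [-round] segments are /a, ɪ, æ, ɑ, ə, ɛ, i/.
Then [-high] gives /a, æ, ɑ, ə, ɛ/.
Of those, [-low] leaves /ə, ɛ/.

ə, ɛ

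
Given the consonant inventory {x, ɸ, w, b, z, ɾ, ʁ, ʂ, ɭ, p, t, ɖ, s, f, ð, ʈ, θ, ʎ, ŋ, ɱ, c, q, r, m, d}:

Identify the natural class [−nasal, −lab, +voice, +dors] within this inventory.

Eliminate segments failing any feature: /x, ʂ, t, s, ʈ, θ, c, q/ are [−voice]; /ɸ, w, b, p, f/ are [+labial]; /z, ɾ, ɭ, ɖ, ð, r, d/ are [−dorsal]; /ŋ, ɱ, m/ are [+nasal]. The remaining /ʁ, ʎ/ satisfy [−nasal], [−labial], [+voice], [+dorsal].

ʁ, ʎ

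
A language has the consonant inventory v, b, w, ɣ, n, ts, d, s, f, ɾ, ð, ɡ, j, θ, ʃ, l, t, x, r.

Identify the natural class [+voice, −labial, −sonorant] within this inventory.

The [+voice] segments are /v, b, w, ɣ, n, d, ɾ, ð, ɡ, j, l, r/.
Then [−labial] gives /ɣ, n, d, ɾ, ð, ɡ, j, l, r/.
Intersecting with [−sonorant] leaves /ɣ, d, ð, ɡ/.

ɣ, d, ð, ɡ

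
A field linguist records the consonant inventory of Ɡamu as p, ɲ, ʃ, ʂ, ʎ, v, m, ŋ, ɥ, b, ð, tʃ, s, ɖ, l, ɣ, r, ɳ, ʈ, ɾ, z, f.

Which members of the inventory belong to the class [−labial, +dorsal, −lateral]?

Eliminate segments failing any feature: /p, v, m, ɥ, b, f/ are [+labial]; /ʃ, ʂ, ð, tʃ, s, ɖ, l, r, ɳ, ʈ, ɾ, z/ are [−dorsal]; /ʎ/ is [+lateral]. The remaining /ɲ, ŋ, ɣ/ satisfy [−labial], [+dorsal], [−lateral].

ɲ, ŋ, ɣ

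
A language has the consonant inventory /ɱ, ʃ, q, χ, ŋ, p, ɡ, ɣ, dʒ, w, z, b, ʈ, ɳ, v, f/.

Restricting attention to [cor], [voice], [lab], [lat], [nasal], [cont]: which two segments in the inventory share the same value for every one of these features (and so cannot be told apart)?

w, v

On the given features, /w/ and /v/ have an identical profile: [−coronal], [+voice], [+labial], [−lateral], [−nasal], [+continuant]. No other two segments in the inventory coincide on all 6 features. (They do differ in [sonorant], [round] and [dorsal], which are not among the given features.)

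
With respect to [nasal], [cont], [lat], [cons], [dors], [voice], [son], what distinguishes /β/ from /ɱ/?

[sonorant], [nasal], [continuant]

The two segments share [-lateral], [+consonantal], [-dorsal], [+voice]. The only features from the list on which they differ: /β/ is [-sonorant] while /ɱ/ is [+sonorant]; /β/ is [-nasal] while /ɱ/ is [+nasal]; /β/ is [+continuant] while /ɱ/ is [-continuant].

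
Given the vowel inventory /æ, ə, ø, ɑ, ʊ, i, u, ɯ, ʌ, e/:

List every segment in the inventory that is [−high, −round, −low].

Checking each segment against [−high], [−round], [−low]: /ə/ (mid central vowel (schwa)), /ʌ/ (mid back unrounded lax vowel), /e/ (mid front unrounded tense vowel) satisfy every feature; every other segment in the inventory fails at least one.

ə, ʌ, e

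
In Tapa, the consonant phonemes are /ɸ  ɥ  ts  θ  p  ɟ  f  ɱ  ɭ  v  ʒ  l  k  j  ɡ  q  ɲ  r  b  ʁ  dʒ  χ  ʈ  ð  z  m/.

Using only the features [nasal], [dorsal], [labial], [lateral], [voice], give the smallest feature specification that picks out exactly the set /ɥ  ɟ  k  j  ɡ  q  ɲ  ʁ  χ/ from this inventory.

[+dorsal]

Every target segment is [+dorsal] and no other inventory member is, so one feature is enough.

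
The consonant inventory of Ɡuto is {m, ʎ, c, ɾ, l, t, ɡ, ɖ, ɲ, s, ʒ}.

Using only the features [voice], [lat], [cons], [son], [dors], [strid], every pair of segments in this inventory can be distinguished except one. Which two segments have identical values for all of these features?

/m/ (bilabial nasal) and /ɾ/ (alveolar tap) are both [+voice], [-lateral], [+consonantal], [+sonorant], [-dorsal], [-strident], so none of the listed features separates them. (They do differ in [nasal], [labial] and [coronal], which are not among the given features.) Every other pair in the inventory differs on at least one listed feature.

m, ɾ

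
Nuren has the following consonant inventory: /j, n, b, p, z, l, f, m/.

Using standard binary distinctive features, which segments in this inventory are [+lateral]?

The [+lateral] segments here are /l/; the remaining /j, n, b, p, z, f, m/ are [−lateral].

l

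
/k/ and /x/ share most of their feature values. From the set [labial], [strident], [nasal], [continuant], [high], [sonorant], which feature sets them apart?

[continuant]

/k/ is the voiceless velar stop and /x/ is the voiceless velar fricative. Both are [-labial], [-strident], [-nasal], [+high], [-sonorant]. /k/ is [-continuant] while /x/ is [+continuant], so the distinguishing feature is [continuant].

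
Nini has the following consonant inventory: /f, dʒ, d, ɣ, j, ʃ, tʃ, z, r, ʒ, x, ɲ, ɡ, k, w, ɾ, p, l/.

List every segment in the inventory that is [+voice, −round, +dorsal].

ɣ, j, ɲ, ɡ

Checking each segment against [+voice], [−round], [+dorsal]: /ɣ/ (voiced velar fricative), /j/ (palatal glide), /ɲ/ (palatal nasal), /ɡ/ (voiced velar stop) satisfy every feature; every other segment in the inventory fails at least one.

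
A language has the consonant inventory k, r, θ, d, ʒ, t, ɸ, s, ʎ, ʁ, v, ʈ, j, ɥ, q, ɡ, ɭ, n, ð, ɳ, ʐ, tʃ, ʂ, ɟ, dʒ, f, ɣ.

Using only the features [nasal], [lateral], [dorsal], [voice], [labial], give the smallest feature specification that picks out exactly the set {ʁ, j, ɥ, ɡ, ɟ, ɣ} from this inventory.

Every target segment is [+voice], [-lateral], [+dorsal]; each remaining inventory member fails at least one of these. Each conjunct is needed — [-lateral, +dorsal] alone would also admit /k, q/; [+voice, +dorsal] alone would also admit /ʎ/; [+voice, -lateral] alone would also admit /r, d, ʒ, v, …/ — and no other combination of two listed features has exactly this extension, so three is the minimum.

[+voice, -lateral, +dorsal]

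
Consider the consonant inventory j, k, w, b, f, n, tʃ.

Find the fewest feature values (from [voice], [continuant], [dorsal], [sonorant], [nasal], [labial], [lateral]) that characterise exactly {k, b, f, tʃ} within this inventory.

[−sonorant]

/k, b, f, tʃ/ are exactly the [−sonorant] segments in the inventory, so a single feature suffices.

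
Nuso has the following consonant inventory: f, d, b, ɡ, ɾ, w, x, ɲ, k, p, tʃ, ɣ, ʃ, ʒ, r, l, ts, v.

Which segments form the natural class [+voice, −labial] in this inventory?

d, ɡ, ɾ, ɲ, ɣ, ʒ, r, l

Eliminate segments failing any feature: /f, x, k, p, tʃ, ʃ, ts/ are [−voice]; /b, w, v/ are [+labial]. The remaining /d, ɡ, ɾ, ɲ, ɣ, ʒ, r, l/ satisfy [+voice], [−labial].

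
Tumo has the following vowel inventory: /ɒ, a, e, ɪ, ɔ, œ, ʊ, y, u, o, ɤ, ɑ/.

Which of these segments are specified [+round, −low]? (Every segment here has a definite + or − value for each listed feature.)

ɔ, œ, ʊ, y, u, o

Eliminate segments failing any feature: /ɒ/ is [+low]; /a, e, ɪ, ɤ, ɑ/ are [−round]. The remaining /ɔ, œ, ʊ, y, u, o/ satisfy [+round], [−low].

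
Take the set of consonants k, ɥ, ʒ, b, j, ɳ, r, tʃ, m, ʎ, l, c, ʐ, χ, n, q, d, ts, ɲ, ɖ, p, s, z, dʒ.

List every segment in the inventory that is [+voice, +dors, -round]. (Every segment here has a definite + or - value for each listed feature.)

Eliminate segments failing any feature: /k, tʃ, c, χ, q, ts, p, s/ are [-voice]; /ɥ/ is [+round]; /ʒ, b, ɳ, r, m, l, ʐ, n, d, ɖ, z, dʒ/ are [-dorsal]. The remaining /j, ʎ, ɲ/ satisfy [+voice], [+dorsal], [-round].

j, ʎ, ɲ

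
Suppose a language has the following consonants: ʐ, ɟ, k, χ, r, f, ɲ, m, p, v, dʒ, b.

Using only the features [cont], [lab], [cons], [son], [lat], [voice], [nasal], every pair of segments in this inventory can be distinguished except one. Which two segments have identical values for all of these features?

ɟ, dʒ

Both /ɟ/ and /dʒ/ are [-continuant], [-labial], [+consonantal], [-sonorant], [-lateral], [+voice], [-nasal]. Since the list omits [strident], [delayed release] and [dorsal] — which do distinguish the voiced palatal stop from the voiced postalveolar affricate — this pair collapses; all other pairs remain distinct.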